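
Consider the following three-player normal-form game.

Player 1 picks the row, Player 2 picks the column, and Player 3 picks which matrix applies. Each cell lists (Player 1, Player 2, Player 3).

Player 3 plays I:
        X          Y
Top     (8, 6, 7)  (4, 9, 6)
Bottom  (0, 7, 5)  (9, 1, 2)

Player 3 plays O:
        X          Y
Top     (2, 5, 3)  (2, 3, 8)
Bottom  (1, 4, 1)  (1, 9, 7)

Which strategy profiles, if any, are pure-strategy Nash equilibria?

Player 1 against (X, I): payoffs 8, 0 → best response Top.
Player 1 against (X, O): payoffs 2, 1 → best response Top.
Player 1 against (Y, I): payoffs 4, 9 → best response Bottom.
Player 1 against (Y, O): payoffs 2, 1 → best response Top.
Player 2 against (Top, I): payoffs 6, 9 → best response Y.
Player 2 against (Top, O): payoffs 5, 3 → best response X.
Player 2 against (Bottom, I): payoffs 7, 1 → best response X.
Player 2 against (Bottom, O): payoffs 4, 9 → best response Y.
Player 3 against (Top, X): payoffs 7, 3 → best response I.
Player 3 against (Top, Y): payoffs 6, 8 → best response O.
Player 3 against (Bottom, X): payoffs 5, 1 → best response I.
Player 3 against (Bottom, Y): payoffs 2, 7 → best response O.
No profile is a mutual best response for all players.

There is no pure-strategy Nash equilibrium.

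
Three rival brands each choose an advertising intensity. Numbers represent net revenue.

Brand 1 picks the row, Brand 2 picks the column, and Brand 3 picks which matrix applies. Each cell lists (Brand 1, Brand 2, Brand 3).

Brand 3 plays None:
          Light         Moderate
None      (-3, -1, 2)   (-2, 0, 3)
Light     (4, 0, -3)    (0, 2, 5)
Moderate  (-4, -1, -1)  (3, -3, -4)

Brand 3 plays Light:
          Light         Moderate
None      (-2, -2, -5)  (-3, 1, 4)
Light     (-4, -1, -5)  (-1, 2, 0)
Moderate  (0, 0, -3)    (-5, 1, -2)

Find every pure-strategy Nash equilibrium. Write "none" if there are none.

(None, Light, None): Brand 1 can switch to Light (-3 → 4). Not NE.
(None, Light, Light): Brand 1 can switch to Moderate (-2 → 0). Not NE.
(None, Moderate, None): Brand 1 can switch to Light (-2 → 0). Not NE.
(None, Moderate, Light): Brand 1 can switch to Light (-3 → -1). Not NE.
(Light, Light, None): Brand 2 can switch to Moderate (0 → 2). Not NE.
(Light, Light, Light): Brand 1 can switch to None (-4 → -2). Not NE.
(Light, Moderate, None): Brand 1 can switch to Moderate (0 → 3). Not NE.
(Light, Moderate, Light): Brand 3 can switch to None (0 → 5). Not NE.
(The remaining 4 profiles each have a profitable deviation by the same check.)

This game has no pure Nash equilibrium.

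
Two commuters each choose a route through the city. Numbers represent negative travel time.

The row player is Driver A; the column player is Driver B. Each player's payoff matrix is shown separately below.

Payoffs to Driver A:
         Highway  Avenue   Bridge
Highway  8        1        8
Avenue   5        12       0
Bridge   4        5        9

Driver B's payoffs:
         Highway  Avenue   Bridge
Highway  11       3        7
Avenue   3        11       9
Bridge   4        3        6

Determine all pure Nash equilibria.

The pure Nash equilibria are (Highway, Highway), (Avenue, Avenue), (Bridge, Bridge).

Driver A against Highway: payoffs 8, 5, 4 → best response Highway.
Driver A against Avenue: payoffs 1, 12, 5 → best response Avenue.
Driver A against Bridge: payoffs 8, 0, 9 → best response Bridge.
Driver B against Highway: payoffs 11, 3, 7 → best response Highway.
Driver B against Avenue: payoffs 3, 11, 9 → best response Avenue.
Driver B against Bridge: payoffs 4, 3, 6 → best response Bridge.
Mutual best responses: (Highway, Highway); (Avenue, Avenue); (Bridge, Bridge).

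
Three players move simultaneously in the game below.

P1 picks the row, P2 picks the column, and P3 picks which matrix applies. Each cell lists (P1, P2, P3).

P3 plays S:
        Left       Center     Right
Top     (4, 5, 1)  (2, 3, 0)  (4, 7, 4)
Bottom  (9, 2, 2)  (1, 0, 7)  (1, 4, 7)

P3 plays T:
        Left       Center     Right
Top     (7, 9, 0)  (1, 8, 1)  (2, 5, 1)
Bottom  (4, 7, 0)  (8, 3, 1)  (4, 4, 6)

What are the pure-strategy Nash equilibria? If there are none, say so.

Check each profile: it is a Nash equilibrium iff no player can strictly gain by switching unilaterally.
(Top, Left, S): P1 can switch to Bottom (4 → 9). Not NE.
(Top, Left, T): P3 can switch to S (0 → 1). Not NE.
(Top, Center, S): P2 can switch to Left (3 → 5). Not NE.
(Top, Center, T): P1 can switch to Bottom (1 → 8). Not NE.
(Top, Right, S): P1 gets 4, best alternative 1; P2 gets 7, best alternative 5; P3 gets 4, best alternative 1. No profitable deviation — NE.
(Top, Right, T): P1 can switch to Bottom (2 → 4). Not NE.
(Bottom, Left, S): P2 can switch to Right (2 → 4). Not NE.
(The remaining 5 profiles each have a profitable deviation by the same check.)

(Top, Right, S)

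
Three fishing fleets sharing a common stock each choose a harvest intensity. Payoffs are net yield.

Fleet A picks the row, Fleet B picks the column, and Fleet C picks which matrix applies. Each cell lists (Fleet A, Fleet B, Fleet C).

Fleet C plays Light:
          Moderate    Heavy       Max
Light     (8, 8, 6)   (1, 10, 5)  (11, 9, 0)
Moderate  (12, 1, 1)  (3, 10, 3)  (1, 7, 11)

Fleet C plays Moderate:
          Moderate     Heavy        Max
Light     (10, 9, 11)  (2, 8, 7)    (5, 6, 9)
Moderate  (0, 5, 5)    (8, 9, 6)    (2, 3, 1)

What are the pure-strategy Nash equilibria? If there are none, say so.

Fleet A against (Moderate, Light): payoffs 8, 12 → best response Moderate.
Fleet A against (Moderate, Moderate): payoffs 10, 0 → best response Light.
Fleet A against (Heavy, Light): payoffs 1, 3 → best response Moderate.
Fleet A against (Heavy, Moderate): payoffs 2, 8 → best response Moderate.
Fleet A against (Max, Light): payoffs 11, 1 → best response Light.
Fleet A against (Max, Moderate): payoffs 5, 2 → best response Light.
Fleet B against (Light, Light): payoffs 8, 10, 9 → best response Heavy.
Fleet B against (Light, Moderate): payoffs 9, 8, 6 → best response Moderate.
Fleet B against (Moderate, Light): payoffs 1, 10, 7 → best response Heavy.
Fleet B against (Moderate, Moderate): payoffs 5, 9, 3 → best response Heavy.
Fleet C against (Light, Moderate): payoffs 6, 11 → best response Moderate.
Fleet C against (Light, Heavy): payoffs 5, 7 → best response Moderate.
Fleet C against (Light, Max): payoffs 0, 9 → best response Moderate.
Fleet C against (Moderate, Moderate): payoffs 1, 5 → best response Moderate.
Fleet C against (Moderate, Heavy): payoffs 3, 6 → best response Moderate.
Fleet C against (Moderate, Max): payoffs 11, 1 → best response Light.
Mutual best responses: (Light, Moderate, Moderate); (Moderate, Heavy, Moderate).

(Light, Moderate, Moderate); (Moderate, Heavy, Moderate)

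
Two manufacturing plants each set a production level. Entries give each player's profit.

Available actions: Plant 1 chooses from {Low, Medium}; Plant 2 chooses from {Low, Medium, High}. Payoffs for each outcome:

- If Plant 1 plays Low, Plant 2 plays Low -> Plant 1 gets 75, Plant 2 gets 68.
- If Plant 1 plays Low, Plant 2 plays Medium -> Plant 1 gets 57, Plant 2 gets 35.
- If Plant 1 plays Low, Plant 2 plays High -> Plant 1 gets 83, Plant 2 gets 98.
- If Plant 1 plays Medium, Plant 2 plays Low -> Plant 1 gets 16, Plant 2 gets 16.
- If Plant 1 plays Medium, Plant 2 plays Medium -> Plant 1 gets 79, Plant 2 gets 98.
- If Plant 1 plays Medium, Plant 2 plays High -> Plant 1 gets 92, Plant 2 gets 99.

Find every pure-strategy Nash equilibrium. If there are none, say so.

For each player, find the best response to each opponent profile; mutual best responses are the pure NE.
Plant 1 against Low: payoffs 75, 16 → best response Low.
Plant 1 against Medium: payoffs 57, 79 → best response Medium.
Plant 1 against High: payoffs 83, 92 → best response Medium.
Plant 2 against Low: payoffs 68, 35, 98 → best response High.
Plant 2 against Medium: payoffs 16, 98, 99 → best response High.
Mutual best responses: (Medium, High).

Pure NE: (Medium, High)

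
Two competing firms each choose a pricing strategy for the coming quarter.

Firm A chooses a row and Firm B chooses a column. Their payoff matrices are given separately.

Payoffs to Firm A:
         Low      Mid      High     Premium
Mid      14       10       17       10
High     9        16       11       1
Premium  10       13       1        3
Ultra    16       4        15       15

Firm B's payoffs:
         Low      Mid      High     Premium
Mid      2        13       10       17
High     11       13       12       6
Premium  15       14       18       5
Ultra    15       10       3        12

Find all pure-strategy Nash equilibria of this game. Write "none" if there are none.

For each strategy profile, look for a profitable unilateral deviation.
(Mid, Low): Firm A can switch to Ultra (14 → 16). Not NE.
(Mid, Mid): Firm A can switch to High (10 → 16). Not NE.
(Mid, High): Firm B can switch to Mid (10 → 13). Not NE.
(Mid, Premium): Firm A can switch to Ultra (10 → 15). Not NE.
(High, Low): Firm A can switch to Mid (9 → 14). Not NE.
(High, Mid): Firm A gets 16, best alternative 13; Firm B gets 13, best alternative 12. No profitable deviation — NE.
(High, High): Firm A can switch to Mid (11 → 17). Not NE.
(High, Premium): Firm A can switch to Mid (1 → 10). Not NE.
(Premium, Low): Firm A can switch to Mid (10 → 14). Not NE.
(Premium, Mid): Firm A can switch to High (13 → 16). Not NE.
(Premium, High): Firm A can switch to Mid (1 → 17). Not NE.
(Ultra, Low): Firm A gets 16, best alternative 14; Firm B gets 15, best alternative 12. No profitable deviation — NE.
(The remaining 4 profiles each have a profitable deviation by the same check.)

The pure Nash equilibria are (High, Mid), (Ultra, Low).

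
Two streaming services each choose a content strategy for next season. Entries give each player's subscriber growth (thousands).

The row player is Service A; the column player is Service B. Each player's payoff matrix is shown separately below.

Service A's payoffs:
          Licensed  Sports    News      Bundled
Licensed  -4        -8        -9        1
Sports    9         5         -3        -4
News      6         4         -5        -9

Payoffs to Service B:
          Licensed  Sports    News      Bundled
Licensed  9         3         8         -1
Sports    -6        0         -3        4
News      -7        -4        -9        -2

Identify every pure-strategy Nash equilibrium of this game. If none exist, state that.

(Licensed, Licensed): Service A can switch to Sports (-4 → 9). Not NE.
(Licensed, Sports): Service A can switch to Sports (-8 → 5). Not NE.
(Licensed, News): Service A can switch to Sports (-9 → -3). Not NE.
(Licensed, Bundled): Service B can switch to Licensed (-1 → 9). Not NE.
(Sports, Licensed): Service B can switch to Sports (-6 → 0). Not NE.
(Sports, Sports): Service B can switch to Bundled (0 → 4). Not NE.
(Sports, News): Service B can switch to Sports (-3 → 0). Not NE.
(Sports, Bundled): Service A can switch to Licensed (-4 → 1). Not NE.
(News, Licensed): Service A can switch to Sports (6 → 9). Not NE.
(News, Sports): Service A can switch to Sports (4 → 5). Not NE.
(The remaining 2 profiles each have a profitable deviation by the same check.)

There is no pure-strategy Nash equilibrium.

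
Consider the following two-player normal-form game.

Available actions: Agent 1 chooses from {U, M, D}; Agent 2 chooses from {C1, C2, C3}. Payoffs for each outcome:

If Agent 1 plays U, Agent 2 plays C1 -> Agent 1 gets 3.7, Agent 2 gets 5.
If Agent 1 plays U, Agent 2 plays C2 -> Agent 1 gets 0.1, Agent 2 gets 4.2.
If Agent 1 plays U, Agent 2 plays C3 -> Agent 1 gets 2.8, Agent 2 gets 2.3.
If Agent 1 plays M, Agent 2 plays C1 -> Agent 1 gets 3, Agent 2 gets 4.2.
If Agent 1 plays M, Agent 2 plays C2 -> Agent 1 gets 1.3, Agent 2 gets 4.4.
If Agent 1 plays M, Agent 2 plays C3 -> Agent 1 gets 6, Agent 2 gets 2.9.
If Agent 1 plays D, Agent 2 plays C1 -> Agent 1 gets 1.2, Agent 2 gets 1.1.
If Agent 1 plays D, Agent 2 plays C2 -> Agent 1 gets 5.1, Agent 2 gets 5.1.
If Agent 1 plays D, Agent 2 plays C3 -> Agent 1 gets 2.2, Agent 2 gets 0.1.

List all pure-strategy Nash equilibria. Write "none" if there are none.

The pure Nash equilibria are (U, C1); (D, C2).

(U, C1): Agent 1 gets 3.7, best alternative 3; Agent 2 gets 5, best alternative 4.2. No profitable deviation — NE.
(U, C2): Agent 1 can switch to M (0.1 → 1.3). Not NE.
(U, C3): Agent 1 can switch to M (2.8 → 6). Not NE.
(M, C1): Agent 1 can switch to U (3 → 3.7). Not NE.
(M, C2): Agent 1 can switch to D (1.3 → 5.1). Not NE.
(M, C3): Agent 2 can switch to C1 (2.9 → 4.2). Not NE.
(D, C1): Agent 1 can switch to U (1.2 → 3.7). Not NE.
(D, C2): Agent 1 gets 5.1, best alternative 1.3; Agent 2 gets 5.1, best alternative 1.1. No profitable deviation — NE.
(D, C3): Agent 1 can switch to U (2.2 → 2.8). Not NE.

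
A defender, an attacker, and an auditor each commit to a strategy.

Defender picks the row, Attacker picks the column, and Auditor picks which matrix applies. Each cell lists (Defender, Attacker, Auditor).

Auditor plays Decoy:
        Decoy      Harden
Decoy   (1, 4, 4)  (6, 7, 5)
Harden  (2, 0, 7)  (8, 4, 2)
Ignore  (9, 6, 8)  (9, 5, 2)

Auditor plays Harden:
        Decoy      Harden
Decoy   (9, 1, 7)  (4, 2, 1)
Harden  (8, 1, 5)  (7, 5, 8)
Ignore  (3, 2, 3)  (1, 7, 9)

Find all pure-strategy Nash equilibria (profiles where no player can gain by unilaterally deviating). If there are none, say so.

Defender against (Decoy, Decoy): payoffs 1, 2, 9 → best response Ignore.
Defender against (Decoy, Harden): payoffs 9, 8, 3 → best response Decoy.
Defender against (Harden, Decoy): payoffs 6, 8, 9 → best response Ignore.
Defender against (Harden, Harden): payoffs 4, 7, 1 → best response Harden.
Attacker against (Decoy, Decoy): payoffs 4, 7 → best response Harden.
Attacker against (Decoy, Harden): payoffs 1, 2 → best response Harden.
Attacker against (Harden, Decoy): payoffs 0, 4 → best response Harden.
Attacker against (Harden, Harden): payoffs 1, 5 → best response Harden.
Attacker against (Ignore, Decoy): payoffs 6, 5 → best response Decoy.
Attacker against (Ignore, Harden): payoffs 2, 7 → best response Harden.
Auditor against (Decoy, Decoy): payoffs 4, 7 → best response Harden.
Auditor against (Decoy, Harden): payoffs 5, 1 → best response Decoy.
Auditor against (Harden, Decoy): payoffs 7, 5 → best response Decoy.
Auditor against (Harden, Harden): payoffs 2, 8 → best response Harden.
Auditor against (Ignore, Decoy): payoffs 8, 3 → best response Decoy.
Auditor against (Ignore, Harden): payoffs 2, 9 → best response Harden.
Mutual best responses: (Harden, Harden, Harden); (Ignore, Decoy, Decoy).

Pure-strategy Nash equilibria: (Harden, Harden, Harden), (Ignore, Decoy, Decoy)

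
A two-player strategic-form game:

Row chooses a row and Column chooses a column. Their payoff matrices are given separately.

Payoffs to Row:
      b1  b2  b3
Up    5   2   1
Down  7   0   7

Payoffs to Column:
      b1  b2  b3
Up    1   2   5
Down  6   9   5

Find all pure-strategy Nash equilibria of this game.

none

(Up, b1): Row can switch to Down (5 → 7). Not NE.
(Up, b2): Column can switch to b3 (2 → 5). Not NE.
(Up, b3): Row can switch to Down (1 → 7). Not NE.
(Down, b1): Column can switch to b2 (6 → 9). Not NE.
(Down, b2): Row can switch to Up (0 → 2). Not NE.
(Down, b3): Column can switch to b1 (5 → 6). Not NE.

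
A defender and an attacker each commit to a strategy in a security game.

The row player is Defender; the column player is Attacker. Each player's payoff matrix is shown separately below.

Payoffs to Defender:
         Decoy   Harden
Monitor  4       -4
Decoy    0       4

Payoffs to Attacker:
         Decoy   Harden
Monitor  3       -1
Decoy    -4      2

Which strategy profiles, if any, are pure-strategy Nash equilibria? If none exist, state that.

Defender against Decoy: payoffs 4, 0 → best response Monitor.
Defender against Harden: payoffs -4, 4 → best response Decoy.
Attacker against Monitor: payoffs 3, -1 → best response Decoy.
Attacker against Decoy: payoffs -4, 2 → best response Harden.
Mutual best responses: (Monitor, Decoy); (Decoy, Harden).

The pure Nash equilibria are (Monitor, Decoy); (Decoy, Harden).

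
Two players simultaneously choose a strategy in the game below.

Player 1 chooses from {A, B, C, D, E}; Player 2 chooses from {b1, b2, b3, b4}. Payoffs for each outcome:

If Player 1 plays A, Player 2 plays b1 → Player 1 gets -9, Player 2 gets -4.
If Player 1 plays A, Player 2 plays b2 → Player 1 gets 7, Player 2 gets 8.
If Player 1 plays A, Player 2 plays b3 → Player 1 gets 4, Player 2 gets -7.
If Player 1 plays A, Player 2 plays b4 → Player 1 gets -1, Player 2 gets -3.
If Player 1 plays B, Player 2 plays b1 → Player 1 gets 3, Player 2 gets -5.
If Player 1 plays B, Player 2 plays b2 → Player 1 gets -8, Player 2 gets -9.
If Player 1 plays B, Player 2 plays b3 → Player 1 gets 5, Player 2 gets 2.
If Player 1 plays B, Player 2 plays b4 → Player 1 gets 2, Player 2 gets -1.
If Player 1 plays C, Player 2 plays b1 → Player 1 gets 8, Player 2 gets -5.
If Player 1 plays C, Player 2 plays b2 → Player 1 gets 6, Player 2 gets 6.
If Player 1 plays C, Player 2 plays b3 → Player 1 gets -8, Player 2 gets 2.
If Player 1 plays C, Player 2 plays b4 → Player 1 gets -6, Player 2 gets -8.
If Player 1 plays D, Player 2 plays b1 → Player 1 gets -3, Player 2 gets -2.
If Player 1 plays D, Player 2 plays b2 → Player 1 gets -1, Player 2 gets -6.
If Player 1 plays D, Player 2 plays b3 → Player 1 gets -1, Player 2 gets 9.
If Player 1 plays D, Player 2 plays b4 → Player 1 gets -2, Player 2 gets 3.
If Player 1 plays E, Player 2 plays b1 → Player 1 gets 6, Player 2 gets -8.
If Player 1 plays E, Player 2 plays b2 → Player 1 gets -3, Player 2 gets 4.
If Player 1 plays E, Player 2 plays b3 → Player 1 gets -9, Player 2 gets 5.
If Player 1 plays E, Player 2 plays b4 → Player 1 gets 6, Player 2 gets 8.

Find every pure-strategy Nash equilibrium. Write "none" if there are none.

Mark each player's best response to every combination of opponents' strategies; a profile where every player is best-responding is a pure Nash equilibrium.
Player 1 against b1: payoffs -9, 3, 8, -3, 6 → best response C.
Player 1 against b2: payoffs 7, -8, 6, -1, -3 → best response A.
Player 1 against b3: payoffs 4, 5, -8, -1, -9 → best response B.
Player 1 against b4: payoffs -1, 2, -6, -2, 6 → best response E.
Player 2 against A: payoffs -4, 8, -7, -3 → best response b2.
Player 2 against B: payoffs -5, -9, 2, -1 → best response b3.
Player 2 against C: payoffs -5, 6, 2, -8 → best response b2.
Player 2 against D: payoffs -2, -6, 9, 3 → best response b3.
Player 2 against E: payoffs -8, 4, 5, 8 → best response b4.
Mutual best responses: (A, b2); (B, b3); (E, b4).

(A, b2), (B, b3), (E, b4)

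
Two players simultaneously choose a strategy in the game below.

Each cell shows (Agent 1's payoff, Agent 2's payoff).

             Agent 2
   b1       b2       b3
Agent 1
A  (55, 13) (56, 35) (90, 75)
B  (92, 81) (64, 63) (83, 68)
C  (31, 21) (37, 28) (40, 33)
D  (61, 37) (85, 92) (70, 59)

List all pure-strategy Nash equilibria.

The pure Nash equilibria are (A, b3) and (B, b1) and (D, b2).

(A, b1): Agent 1 can switch to B (55 → 92). Not NE.
(A, b2): Agent 1 can switch to B (56 → 64). Not NE.
(A, b3): Agent 1 gets 90, best alternative 83; Agent 2 gets 75, best alternative 35. No profitable deviation — NE.
(B, b1): Agent 1 gets 92, best alternative 61; Agent 2 gets 81, best alternative 68. No profitable deviation — NE.
(B, b2): Agent 1 can switch to D (64 → 85). Not NE.
(B, b3): Agent 1 can switch to A (83 → 90). Not NE.
(C, b1): Agent 1 can switch to A (31 → 55). Not NE.
(C, b2): Agent 1 can switch to A (37 → 56). Not NE.
(C, b3): Agent 1 can switch to A (40 → 90). Not NE.
(D, b1): Agent 1 can switch to B (61 → 92). Not NE.
(D, b2): Agent 1 gets 85, best alternative 64; Agent 2 gets 92, best alternative 59. No profitable deviation — NE.
(D, b3): Agent 1 can switch to A (70 → 90). Not NE.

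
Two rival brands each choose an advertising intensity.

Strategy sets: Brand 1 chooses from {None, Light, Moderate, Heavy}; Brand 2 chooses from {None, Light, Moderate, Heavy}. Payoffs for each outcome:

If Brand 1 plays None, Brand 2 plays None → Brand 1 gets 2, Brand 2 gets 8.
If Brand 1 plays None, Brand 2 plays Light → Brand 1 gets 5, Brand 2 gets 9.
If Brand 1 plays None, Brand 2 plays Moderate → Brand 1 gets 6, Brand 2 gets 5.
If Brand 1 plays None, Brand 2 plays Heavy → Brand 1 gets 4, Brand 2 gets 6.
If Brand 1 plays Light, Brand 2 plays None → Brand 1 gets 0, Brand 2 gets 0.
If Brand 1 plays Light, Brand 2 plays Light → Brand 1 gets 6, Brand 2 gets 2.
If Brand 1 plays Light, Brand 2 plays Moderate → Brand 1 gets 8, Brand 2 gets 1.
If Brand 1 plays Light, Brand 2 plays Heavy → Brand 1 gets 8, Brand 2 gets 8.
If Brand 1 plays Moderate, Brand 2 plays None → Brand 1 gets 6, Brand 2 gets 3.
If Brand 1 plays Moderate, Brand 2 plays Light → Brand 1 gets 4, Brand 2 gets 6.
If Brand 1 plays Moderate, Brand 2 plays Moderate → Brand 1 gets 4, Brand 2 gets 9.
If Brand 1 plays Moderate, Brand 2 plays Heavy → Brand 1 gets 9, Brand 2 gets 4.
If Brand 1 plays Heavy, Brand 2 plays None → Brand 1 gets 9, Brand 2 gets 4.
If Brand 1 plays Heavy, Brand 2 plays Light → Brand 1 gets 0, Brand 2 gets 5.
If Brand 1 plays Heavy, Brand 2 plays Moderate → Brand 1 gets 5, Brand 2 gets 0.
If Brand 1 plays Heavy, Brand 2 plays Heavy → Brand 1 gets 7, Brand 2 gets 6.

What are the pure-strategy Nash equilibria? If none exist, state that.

For each player, find the best response to each opponent profile; mutual best responses are the pure NE.
Brand 1 against None: payoffs 2, 0, 6, 9 → best response Heavy.
Brand 1 against Light: payoffs 5, 6, 4, 0 → best response Light.
Brand 1 against Moderate: payoffs 6, 8, 4, 5 → best response Light.
Brand 1 against Heavy: payoffs 4, 8, 9, 7 → best response Moderate.
Brand 2 against None: payoffs 8, 9, 5, 6 → best response Light.
Brand 2 against Light: payoffs 0, 2, 1, 8 → best response Heavy.
Brand 2 against Moderate: payoffs 3, 6, 9, 4 → best response Moderate.
Brand 2 against Heavy: payoffs 4, 5, 0, 6 → best response Heavy.
No profile is a mutual best response for all players.

none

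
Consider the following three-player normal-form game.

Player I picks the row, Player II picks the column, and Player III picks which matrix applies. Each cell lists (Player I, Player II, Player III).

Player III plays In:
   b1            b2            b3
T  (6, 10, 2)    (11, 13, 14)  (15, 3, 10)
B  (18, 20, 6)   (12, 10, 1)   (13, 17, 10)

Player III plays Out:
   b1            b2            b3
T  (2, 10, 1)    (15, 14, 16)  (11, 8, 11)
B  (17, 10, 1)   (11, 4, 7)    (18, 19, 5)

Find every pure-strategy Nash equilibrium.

The pure Nash equilibria are (T, b2, Out), (B, b1, In).

Player I against (b1, In): payoffs 6, 18 → best response B.
Player I against (b1, Out): payoffs 2, 17 → best response B.
Player I against (b2, In): payoffs 11, 12 → best response B.
Player I against (b2, Out): payoffs 15, 11 → best response T.
Player I against (b3, In): payoffs 15, 13 → best response T.
Player I against (b3, Out): payoffs 11, 18 → best response B.
Player II against (T, In): payoffs 10, 13, 3 → best response b2.
Player II against (T, Out): payoffs 10, 14, 8 → best response b2.
Player II against (B, In): payoffs 20, 10, 17 → best response b1.
Player II against (B, Out): payoffs 10, 4, 19 → best response b3.
Player III against (T, b1): payoffs 2, 1 → best response In.
Player III against (T, b2): payoffs 14, 16 → best response Out.
Player III against (T, b3): payoffs 10, 11 → best response Out.
Player III against (B, b1): payoffs 6, 1 → best response In.
Player III against (B, b2): payoffs 1, 7 → best response Out.
Player III against (B, b3): payoffs 10, 5 → best response In.
Mutual best responses: (T, b2, Out); (B, b1, In).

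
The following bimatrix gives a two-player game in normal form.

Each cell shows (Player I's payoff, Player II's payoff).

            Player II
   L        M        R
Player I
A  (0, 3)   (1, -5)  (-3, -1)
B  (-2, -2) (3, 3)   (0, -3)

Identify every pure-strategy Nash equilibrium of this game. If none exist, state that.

For each player, find the best response to each opponent profile; mutual best responses are the pure NE.
Player I against L: payoffs 0, -2 → best response A.
Player I against M: payoffs 1, 3 → best response B.
Player I against R: payoffs -3, 0 → best response B.
Player II against A: payoffs 3, -5, -1 → best response L.
Player II against B: payoffs -2, 3, -3 → best response M.
Mutual best responses: (A, L); (B, M).

The pure Nash equilibria are (A, L), (B, M).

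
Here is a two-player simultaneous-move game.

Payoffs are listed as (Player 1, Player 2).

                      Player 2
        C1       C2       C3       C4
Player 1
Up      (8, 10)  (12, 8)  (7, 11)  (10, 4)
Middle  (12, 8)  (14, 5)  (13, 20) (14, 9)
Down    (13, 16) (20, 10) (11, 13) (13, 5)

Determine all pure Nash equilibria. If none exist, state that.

For each player, find the best response to each opponent profile; mutual best responses are the pure NE.
Player 1 against C1: payoffs 8, 12, 13 → best response Down.
Player 1 against C2: payoffs 12, 14, 20 → best response Down.
Player 1 against C3: payoffs 7, 13, 11 → best response Middle.
Player 1 against C4: payoffs 10, 14, 13 → best response Middle.
Player 2 against Up: payoffs 10, 8, 11, 4 → best response C3.
Player 2 against Middle: payoffs 8, 5, 20, 9 → best response C3.
Player 2 against Down: payoffs 16, 10, 13, 5 → best response C1.
Mutual best responses: (Middle, C3); (Down, C1).

The pure Nash equilibria are (Middle, C3) and (Down, C1).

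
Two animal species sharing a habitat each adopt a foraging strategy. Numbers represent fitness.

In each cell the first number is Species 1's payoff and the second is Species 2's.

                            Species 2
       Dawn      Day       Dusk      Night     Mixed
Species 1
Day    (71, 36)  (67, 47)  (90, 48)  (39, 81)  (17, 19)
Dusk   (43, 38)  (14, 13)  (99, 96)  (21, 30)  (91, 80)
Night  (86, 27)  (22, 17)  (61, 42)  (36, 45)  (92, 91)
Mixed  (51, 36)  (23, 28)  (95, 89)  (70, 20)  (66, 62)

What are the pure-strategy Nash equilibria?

Species 1 against Dawn: payoffs 71, 43, 86, 51 → best response Night.
Species 1 against Day: payoffs 67, 14, 22, 23 → best response Day.
Species 1 against Dusk: payoffs 90, 99, 61, 95 → best response Dusk.
Species 1 against Night: payoffs 39, 21, 36, 70 → best response Mixed.
Species 1 against Mixed: payoffs 17, 91, 92, 66 → best response Night.
Species 2 against Day: payoffs 36, 47, 48, 81, 19 → best response Night.
Species 2 against Dusk: payoffs 38, 13, 96, 30, 80 → best response Dusk.
Species 2 against Night: payoffs 27, 17, 42, 45, 91 → best response Mixed.
Species 2 against Mixed: payoffs 36, 28, 89, 20, 62 → best response Dusk.
Mutual best responses: (Dusk, Dusk); (Night, Mixed).

(Dusk, Dusk), (Night, Mixed)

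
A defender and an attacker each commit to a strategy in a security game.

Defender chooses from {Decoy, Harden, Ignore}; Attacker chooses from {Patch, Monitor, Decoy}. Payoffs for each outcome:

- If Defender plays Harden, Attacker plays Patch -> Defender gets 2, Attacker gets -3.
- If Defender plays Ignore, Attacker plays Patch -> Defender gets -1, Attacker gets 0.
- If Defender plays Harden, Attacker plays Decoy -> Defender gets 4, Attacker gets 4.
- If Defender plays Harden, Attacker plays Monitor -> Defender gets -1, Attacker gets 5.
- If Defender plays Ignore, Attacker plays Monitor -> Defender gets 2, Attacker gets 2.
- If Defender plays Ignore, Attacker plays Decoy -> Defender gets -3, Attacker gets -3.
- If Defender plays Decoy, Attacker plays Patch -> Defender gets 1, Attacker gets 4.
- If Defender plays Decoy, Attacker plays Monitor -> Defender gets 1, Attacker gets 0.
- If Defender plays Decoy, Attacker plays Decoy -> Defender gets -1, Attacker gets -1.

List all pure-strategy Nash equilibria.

Defender against Patch: payoffs 1, 2, -1 → best response Harden.
Defender against Monitor: payoffs 1, -1, 2 → best response Ignore.
Defender against Decoy: payoffs -1, 4, -3 → best response Harden.
Attacker against Decoy: payoffs 4, 0, -1 → best response Patch.
Attacker against Harden: payoffs -3, 5, 4 → best response Monitor.
Attacker against Ignore: payoffs 0, 2, -3 → best response Monitor.
Mutual best responses: (Ignore, Monitor).

The unique pure-strategy Nash equilibrium is (Ignore, Monitor).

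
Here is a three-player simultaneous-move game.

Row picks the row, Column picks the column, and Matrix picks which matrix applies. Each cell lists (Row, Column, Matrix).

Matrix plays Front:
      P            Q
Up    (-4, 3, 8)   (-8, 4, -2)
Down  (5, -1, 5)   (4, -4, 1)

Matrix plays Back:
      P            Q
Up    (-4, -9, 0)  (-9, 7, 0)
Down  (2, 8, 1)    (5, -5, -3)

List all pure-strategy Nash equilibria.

(Up, P, Front): Row can switch to Down (-4 → 5). Not NE.
(Up, P, Back): Row can switch to Down (-4 → 2). Not NE.
(Up, Q, Front): Row can switch to Down (-8 → 4). Not NE.
(Up, Q, Back): Row can switch to Down (-9 → 5). Not NE.
(Down, P, Front): Row gets 5, best alternative -4; Column gets -1, best alternative -4; Matrix gets 5, best alternative 1. No profitable deviation — NE.
(Down, P, Back): Matrix can switch to Front (1 → 5). Not NE.
(Down, Q, Front): Column can switch to P (-4 → -1). Not NE.
(The remaining 1 profile has a profitable deviation by the same check.)

(Down, P, Front)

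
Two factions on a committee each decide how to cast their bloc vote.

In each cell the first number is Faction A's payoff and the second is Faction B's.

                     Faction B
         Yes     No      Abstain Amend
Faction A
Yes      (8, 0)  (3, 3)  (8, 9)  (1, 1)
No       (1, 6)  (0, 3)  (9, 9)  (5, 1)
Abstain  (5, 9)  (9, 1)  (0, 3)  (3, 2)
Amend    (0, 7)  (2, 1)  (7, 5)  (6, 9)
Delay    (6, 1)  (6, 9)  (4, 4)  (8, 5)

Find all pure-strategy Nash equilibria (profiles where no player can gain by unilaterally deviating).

(Yes, Yes): Faction B can switch to No (0 → 3). Not NE.
(Yes, No): Faction A can switch to Abstain (3 → 9). Not NE.
(Yes, Abstain): Faction A can switch to No (8 → 9). Not NE.
(Yes, Amend): Faction A can switch to No (1 → 5). Not NE.
(No, Yes): Faction A can switch to Yes (1 → 8). Not NE.
(No, No): Faction A can switch to Yes (0 → 3). Not NE.
(No, Abstain): Faction A gets 9, best alternative 8; Faction B gets 9, best alternative 6. No profitable deviation — NE.
(No, Amend): Faction A can switch to Amend (5 → 6). Not NE.
(Abstain, Yes): Faction A can switch to Yes (5 → 8). Not NE.
(Abstain, No): Faction B can switch to Yes (1 → 9). Not NE.
(Abstain, Abstain): Faction A can switch to Yes (0 → 8). Not NE.
(Abstain, Amend): Faction A can switch to No (3 → 5). Not NE.
(Amend, Yes): Faction A can switch to Yes (0 → 8). Not NE.
(The remaining 7 profiles each have a profitable deviation by the same check.)

(No, Abstain)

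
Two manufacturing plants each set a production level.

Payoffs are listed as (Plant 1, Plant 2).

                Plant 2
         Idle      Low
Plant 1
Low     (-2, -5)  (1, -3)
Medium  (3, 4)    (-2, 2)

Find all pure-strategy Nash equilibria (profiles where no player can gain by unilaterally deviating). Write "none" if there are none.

Pure-strategy Nash equilibria: (Low, Low), (Medium, Idle)

(Low, Idle): Plant 1 can switch to Medium (-2 → 3). Not NE.
(Low, Low): Plant 1 gets 1, best alternative -2; Plant 2 gets -3, best alternative -5. No profitable deviation — NE.
(Medium, Idle): Plant 1 gets 3, best alternative -2; Plant 2 gets 4, best alternative 2. No profitable deviation — NE.
(Medium, Low): Plant 1 can switch to Low (-2 → 1). Not NE.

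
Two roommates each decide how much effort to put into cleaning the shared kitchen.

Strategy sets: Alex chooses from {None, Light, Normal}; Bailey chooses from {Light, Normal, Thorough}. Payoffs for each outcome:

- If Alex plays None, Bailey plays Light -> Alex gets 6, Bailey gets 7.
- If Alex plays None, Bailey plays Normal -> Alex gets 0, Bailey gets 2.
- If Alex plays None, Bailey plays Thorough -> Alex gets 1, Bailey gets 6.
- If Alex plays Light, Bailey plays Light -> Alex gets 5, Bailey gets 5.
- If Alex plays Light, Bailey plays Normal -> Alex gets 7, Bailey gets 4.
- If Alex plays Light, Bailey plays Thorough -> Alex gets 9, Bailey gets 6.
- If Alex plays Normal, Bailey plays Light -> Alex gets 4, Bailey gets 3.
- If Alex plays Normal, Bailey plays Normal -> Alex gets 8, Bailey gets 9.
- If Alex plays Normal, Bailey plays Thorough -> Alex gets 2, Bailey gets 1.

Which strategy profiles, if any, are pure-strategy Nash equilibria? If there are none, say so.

The pure Nash equilibria are (None, Light), (Light, Thorough), (Normal, Normal).

Alex against Light: payoffs 6, 5, 4 → best response None.
Alex against Normal: payoffs 0, 7, 8 → best response Normal.
Alex against Thorough: payoffs 1, 9, 2 → best response Light.
Bailey against None: payoffs 7, 2, 6 → best response Light.
Bailey against Light: payoffs 5, 4, 6 → best response Thorough.
Bailey against Normal: payoffs 3, 9, 1 → best response Normal.
Mutual best responses: (None, Light); (Light, Thorough); (Normal, Normal).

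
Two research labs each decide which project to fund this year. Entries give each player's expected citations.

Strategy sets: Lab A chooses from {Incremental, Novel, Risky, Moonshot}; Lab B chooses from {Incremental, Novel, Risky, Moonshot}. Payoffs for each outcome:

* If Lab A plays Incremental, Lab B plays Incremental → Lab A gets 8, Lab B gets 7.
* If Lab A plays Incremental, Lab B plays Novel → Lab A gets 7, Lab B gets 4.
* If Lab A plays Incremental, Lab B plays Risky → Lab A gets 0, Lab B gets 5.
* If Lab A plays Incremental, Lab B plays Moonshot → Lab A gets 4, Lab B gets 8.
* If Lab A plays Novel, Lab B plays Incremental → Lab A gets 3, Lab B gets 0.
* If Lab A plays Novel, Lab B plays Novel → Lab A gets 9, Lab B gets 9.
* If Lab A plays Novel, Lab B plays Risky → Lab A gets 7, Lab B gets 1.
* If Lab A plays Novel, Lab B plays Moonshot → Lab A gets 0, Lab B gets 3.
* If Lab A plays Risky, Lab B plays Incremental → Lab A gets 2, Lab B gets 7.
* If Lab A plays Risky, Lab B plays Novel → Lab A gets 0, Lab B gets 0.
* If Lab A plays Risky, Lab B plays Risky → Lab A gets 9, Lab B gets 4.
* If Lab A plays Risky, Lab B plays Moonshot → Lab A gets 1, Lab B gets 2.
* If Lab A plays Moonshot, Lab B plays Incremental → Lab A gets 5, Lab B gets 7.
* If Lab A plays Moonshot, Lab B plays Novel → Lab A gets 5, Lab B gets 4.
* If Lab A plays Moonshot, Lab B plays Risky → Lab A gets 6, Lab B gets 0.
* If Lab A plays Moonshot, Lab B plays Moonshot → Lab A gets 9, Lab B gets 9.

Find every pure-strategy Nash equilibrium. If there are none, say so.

(Novel, Novel), (Moonshot, Moonshot)

Mark each player's best response to every combination of opponents' strategies; a profile where every player is best-responding is a pure Nash equilibrium.
Lab A against Incremental: payoffs 8, 3, 2, 5 → best response Incremental.
Lab A against Novel: payoffs 7, 9, 0, 5 → best response Novel.
Lab A against Risky: payoffs 0, 7, 9, 6 → best response Risky.
Lab A against Moonshot: payoffs 4, 0, 1, 9 → best response Moonshot.
Lab B against Incremental: payoffs 7, 4, 5, 8 → best response Moonshot.
Lab B against Novel: payoffs 0, 9, 1, 3 → best response Novel.
Lab B against Risky: payoffs 7, 0, 4, 2 → best response Incremental.
Lab B against Moonshot: payoffs 7, 4, 0, 9 → best response Moonshot.
Mutual best responses: (Novel, Novel); (Moonshot, Moonshot).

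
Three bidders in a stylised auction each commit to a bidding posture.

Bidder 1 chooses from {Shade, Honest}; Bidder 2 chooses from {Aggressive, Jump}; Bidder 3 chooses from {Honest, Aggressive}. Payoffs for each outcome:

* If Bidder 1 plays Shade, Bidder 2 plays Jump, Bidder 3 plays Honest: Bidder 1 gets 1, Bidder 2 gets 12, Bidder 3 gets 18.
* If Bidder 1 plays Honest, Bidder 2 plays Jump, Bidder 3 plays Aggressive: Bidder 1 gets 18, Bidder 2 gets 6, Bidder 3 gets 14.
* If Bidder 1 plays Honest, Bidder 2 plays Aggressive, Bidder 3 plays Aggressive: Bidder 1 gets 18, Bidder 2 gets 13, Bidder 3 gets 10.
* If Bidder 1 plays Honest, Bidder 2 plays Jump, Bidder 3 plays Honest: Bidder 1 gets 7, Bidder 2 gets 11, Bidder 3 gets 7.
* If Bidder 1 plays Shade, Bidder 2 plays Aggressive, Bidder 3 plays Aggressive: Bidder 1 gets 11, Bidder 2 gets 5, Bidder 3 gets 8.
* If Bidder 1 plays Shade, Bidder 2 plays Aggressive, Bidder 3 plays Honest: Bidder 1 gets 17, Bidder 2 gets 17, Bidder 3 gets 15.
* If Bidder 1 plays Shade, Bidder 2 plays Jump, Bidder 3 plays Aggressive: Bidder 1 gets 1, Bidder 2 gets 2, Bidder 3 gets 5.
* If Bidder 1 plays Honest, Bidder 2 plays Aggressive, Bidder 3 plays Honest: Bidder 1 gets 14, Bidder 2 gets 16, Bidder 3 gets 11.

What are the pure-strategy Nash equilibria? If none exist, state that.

Pure NE: (Shade, Aggressive, Honest)

Bidder 1 against (Aggressive, Honest): payoffs 17, 14 → best response Shade.
Bidder 1 against (Aggressive, Aggressive): payoffs 11, 18 → best response Honest.
Bidder 1 against (Jump, Honest): payoffs 1, 7 → best response Honest.
Bidder 1 against (Jump, Aggressive): payoffs 1, 18 → best response Honest.
Bidder 2 against (Shade, Honest): payoffs 17, 12 → best response Aggressive.
Bidder 2 against (Shade, Aggressive): payoffs 5, 2 → best response Aggressive.
Bidder 2 against (Honest, Honest): payoffs 16, 11 → best response Aggressive.
Bidder 2 against (Honest, Aggressive): payoffs 13, 6 → best response Aggressive.
Bidder 3 against (Shade, Aggressive): payoffs 15, 8 → best response Honest.
Bidder 3 against (Shade, Jump): payoffs 18, 5 → best response Honest.
Bidder 3 against (Honest, Aggressive): payoffs 11, 10 → best response Honest.
Bidder 3 against (Honest, Jump): payoffs 7, 14 → best response Aggressive.
Mutual best responses: (Shade, Aggressive, Honest).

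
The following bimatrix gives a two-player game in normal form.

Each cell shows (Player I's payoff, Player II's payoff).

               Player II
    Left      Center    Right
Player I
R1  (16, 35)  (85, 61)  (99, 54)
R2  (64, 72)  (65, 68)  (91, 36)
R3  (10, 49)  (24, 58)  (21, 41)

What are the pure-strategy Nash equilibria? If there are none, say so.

(R1, Center), (R2, Left)

Mark each player's best response to every combination of opponents' strategies; a profile where every player is best-responding is a pure Nash equilibrium.
Player I against Left: payoffs 16, 64, 10 → best response R2.
Player I against Center: payoffs 85, 65, 24 → best response R1.
Player I against Right: payoffs 99, 91, 21 → best response R1.
Player II against R1: payoffs 35, 61, 54 → best response Center.
Player II against R2: payoffs 72, 68, 36 → best response Left.
Player II against R3: payoffs 49, 58, 41 → best response Center.
Mutual best responses: (R1, Center); (R2, Left).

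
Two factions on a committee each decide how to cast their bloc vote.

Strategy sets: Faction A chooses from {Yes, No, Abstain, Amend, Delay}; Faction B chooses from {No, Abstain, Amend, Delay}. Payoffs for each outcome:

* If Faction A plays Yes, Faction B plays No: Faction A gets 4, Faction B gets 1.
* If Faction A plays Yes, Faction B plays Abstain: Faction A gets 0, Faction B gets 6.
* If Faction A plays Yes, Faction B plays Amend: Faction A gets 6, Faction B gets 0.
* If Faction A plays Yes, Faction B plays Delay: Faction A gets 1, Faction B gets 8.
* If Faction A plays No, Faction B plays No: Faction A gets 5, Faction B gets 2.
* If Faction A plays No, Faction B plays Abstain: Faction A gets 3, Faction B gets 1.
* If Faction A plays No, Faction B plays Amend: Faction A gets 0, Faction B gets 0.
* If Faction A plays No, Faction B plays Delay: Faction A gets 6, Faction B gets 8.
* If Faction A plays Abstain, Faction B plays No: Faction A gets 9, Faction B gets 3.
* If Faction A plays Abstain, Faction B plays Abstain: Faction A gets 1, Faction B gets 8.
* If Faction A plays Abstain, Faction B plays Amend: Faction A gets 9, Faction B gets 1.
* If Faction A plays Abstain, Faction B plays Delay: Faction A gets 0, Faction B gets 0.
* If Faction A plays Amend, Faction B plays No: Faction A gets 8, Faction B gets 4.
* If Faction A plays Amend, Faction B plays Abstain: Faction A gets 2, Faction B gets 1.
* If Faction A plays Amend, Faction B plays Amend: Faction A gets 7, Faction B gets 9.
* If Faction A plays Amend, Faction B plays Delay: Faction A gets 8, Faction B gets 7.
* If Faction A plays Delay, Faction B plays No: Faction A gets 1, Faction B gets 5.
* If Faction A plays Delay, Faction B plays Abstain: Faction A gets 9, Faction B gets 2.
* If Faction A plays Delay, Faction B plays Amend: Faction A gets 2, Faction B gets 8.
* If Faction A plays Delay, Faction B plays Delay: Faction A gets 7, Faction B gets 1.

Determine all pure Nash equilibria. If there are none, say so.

No pure-strategy Nash equilibrium.

Faction A against No: payoffs 4, 5, 9, 8, 1 → best response Abstain.
Faction A against Abstain: payoffs 0, 3, 1, 2, 9 → best response Delay.
Faction A against Amend: payoffs 6, 0, 9, 7, 2 → best response Abstain.
Faction A against Delay: payoffs 1, 6, 0, 8, 7 → best response Amend.
Faction B against Yes: payoffs 1, 6, 0, 8 → best response Delay.
Faction B against No: payoffs 2, 1, 0, 8 → best response Delay.
Faction B against Abstain: payoffs 3, 8, 1, 0 → best response Abstain.
Faction B against Amend: payoffs 4, 1, 9, 7 → best response Amend.
Faction B against Delay: payoffs 5, 2, 8, 1 → best response Amend.
No profile is a mutual best response for all players.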